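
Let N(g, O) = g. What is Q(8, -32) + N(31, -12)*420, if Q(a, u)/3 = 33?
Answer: 13119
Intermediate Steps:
Q(a, u) = 99 (Q(a, u) = 3*33 = 99)
Q(8, -32) + N(31, -12)*420 = 99 + 31*420 = 99 + 13020 = 13119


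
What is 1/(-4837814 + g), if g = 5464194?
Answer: 1/626380 ≈ 1.5965e-6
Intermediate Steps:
1/(-4837814 + g) = 1/(-4837814 + 5464194) = 1/626380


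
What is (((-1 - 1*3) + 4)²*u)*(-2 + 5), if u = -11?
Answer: 0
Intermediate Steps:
(((-1 - 1*3) + 4)²*u)*(-2 + 5) = (((-1 - 1*3) + 4)²*(-11))*(-2 + 5) = (((-1 - 3) + 4)²*(-11))*3 = ((-4 + 4)²*(-11))*3 = (0²*(-11))*3 = (0*(-11))*3 = 0*3 = 0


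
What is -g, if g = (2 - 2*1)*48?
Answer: 0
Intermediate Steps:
g = 0 (g = (2 - 2)*48 = 0*48 = 0)
-g = -1*0 = 0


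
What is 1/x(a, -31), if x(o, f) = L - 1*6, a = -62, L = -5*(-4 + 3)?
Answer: -1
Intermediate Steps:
L = 5 (L = -5*(-1) = 5)
x(o, f) = -1 (x(o, f) = 5 - 1*6 = 5 - 6 = -1)
1/x(a, -31) = 1/(-1) = -1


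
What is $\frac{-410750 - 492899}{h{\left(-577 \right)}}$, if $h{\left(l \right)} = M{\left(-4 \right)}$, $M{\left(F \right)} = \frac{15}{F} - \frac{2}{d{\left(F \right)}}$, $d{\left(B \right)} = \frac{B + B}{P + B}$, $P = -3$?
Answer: $\frac{1807298}{11} \approx 1.643 \cdot 10^{5}$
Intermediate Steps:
$d{\left(B \right)} = \frac{2 B}{-3 + B}$ ($d{\left(B \right)} = \frac{B + B}{-3 + B} = \frac{2 B}{-3 + B}$)
$M{\left(F \right)} = \frac{15}{F} - \frac{-3 + F}{F}$ ($M{\left(F \right)} = \frac{15}{F} - \frac{2}{2 F \frac{1}{-3 + F}} = \frac{15}{F} - 2 \frac{-3 + F}{2 F} = \frac{15}{F} - \frac{-3 + F}{F}$)
$h{\left(l \right)} = - \frac{11}{2}$ ($h{\left(l \right)} = \frac{18 - -4}{-4} = - \frac{18 + 4}{4} = \left(- \frac{1}{4}\right) 22 = - \frac{11}{2}$)
$\frac{-410750 - 492899}{h{\left(-577 \right)}} = \frac{-410750 - 492899}{- \frac{11}{2}} = \left(-410750 - 492899\right) \left(- \frac{2}{11}\right) = \left(-903649\right) \left(- \frac{2}{11}\right) = \frac{1807298}{11}$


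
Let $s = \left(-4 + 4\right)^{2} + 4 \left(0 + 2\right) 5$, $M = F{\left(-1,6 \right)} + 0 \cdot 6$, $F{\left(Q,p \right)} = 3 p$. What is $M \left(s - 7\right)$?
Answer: $594$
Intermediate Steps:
$M = 18$ ($M = 3 \cdot 6 + 0 \cdot 6 = 18 + 0 = 18$)
$s = 40$ ($s = 0^{2} + 4 \cdot 2 \cdot 5 = 0 + 4 \cdot 10 = 0 + 40 = 40$)
$M \left(s - 7\right) = 18 \left(40 - 7\right) = 18 \cdot 33 = 594$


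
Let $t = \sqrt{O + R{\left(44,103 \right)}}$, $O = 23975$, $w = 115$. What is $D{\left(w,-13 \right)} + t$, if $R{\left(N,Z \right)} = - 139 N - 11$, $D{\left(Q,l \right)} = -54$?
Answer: $-54 + 2 \sqrt{4462} \approx 79.596$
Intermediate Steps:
$R{\left(N,Z \right)} = -11 - 139 N$
$t = 2 \sqrt{4462}$ ($t = \sqrt{23975 - 6127} = \sqrt{17848} = 2 \sqrt{4462} \approx 133.6$)
$D{\left(w,-13 \right)} + t = -54 + 2 \sqrt{4462}$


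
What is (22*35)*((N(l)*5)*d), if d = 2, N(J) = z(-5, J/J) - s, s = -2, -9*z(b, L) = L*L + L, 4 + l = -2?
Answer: 123200/9 ≈ 13689.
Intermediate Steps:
l = -6 (l = -4 - 2 = -6)
z(b, L) = -L/9 - L²/9 (z(b, L) = -(L*L + L)/9 = -(L² + L)/9 = -(L + L²)/9 = -L/9 - L²/9)
N(J) = 16/9 (N(J) = -J/J*(1 + J/J)/9 - 1*(-2) = -⅑*1*(1 + 1) + 2 = -⅑*1*2 + 2 = -2/9 + 2 = 16/9)
(22*35)*((N(l)*5)*d) = (22*35)*(((16/9)*5)*2) = 770*((80/9)*2) = 770*(160/9) = 123200/9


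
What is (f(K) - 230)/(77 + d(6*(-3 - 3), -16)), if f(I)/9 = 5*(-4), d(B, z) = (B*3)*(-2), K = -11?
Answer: -410/293 ≈ -1.3993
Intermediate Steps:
d(B, z) = -6*B (d(B, z) = (3*B)*(-2) = -6*B)
f(I) = -180 (f(I) = 9*(5*(-4)) = 9*(-20) = -180)
(f(K) - 230)/(77 + d(6*(-3 - 3), -16)) = (-180 - 230)/(77 - 36*(-3 - 3)) = -410/(77 - 36*(-6)) = -410/(77 - 6*(-36)) = -410/(77 + 216) = -410/293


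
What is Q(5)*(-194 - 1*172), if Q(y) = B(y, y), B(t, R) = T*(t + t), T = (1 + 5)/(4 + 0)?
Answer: -5490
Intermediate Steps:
T = 3/2 (T = 6/4 = 6*(¼) = 3/2 ≈ 1.5000)
B(t, R) = 3*t (B(t, R) = 3*(t + t)/2 = 3*(2*t)/2 = 3*t)
Q(y) = 3*y
Q(5)*(-194 - 1*172) = (3*5)*(-194 - 1*172) = 15*(-194 - 172) = 15*(-366) = -5490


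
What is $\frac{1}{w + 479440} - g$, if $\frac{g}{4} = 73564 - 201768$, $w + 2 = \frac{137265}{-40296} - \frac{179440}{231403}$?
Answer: $\frac{33225541207753862728}{64790375510161} \approx 5.1282 \cdot 10^{5}$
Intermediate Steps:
$w = - \frac{835412719}{135139352}$ ($w = -2 + \left(\frac{137265}{-40296} - \frac{179440}{231403}\right) = -2 + \left(137265 \left(- \frac{1}{40296}\right) - \frac{179440}{231403}\right) = -2 - \frac{565134015}{135139352} = - \frac{835412719}{135139352} \approx -6.1819$)
$g = -512816$ ($g = 4 \left(73564 - 201768\right) = 4 \left(-128204\right) = -512816$)
$\frac{1}{w + 479440} - g = \frac{1}{- \frac{835412719}{135139352} + 479440} - -512816 = \frac{1}{\frac{64790375510161}{135139352}} + 512816 = \frac{135139352}{64790375510161} + 512816 = \frac{33225541207753862728}{64790375510161}$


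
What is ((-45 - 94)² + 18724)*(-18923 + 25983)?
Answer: 268597700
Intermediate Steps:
((-45 - 94)² + 18724)*(-18923 + 25983) = ((-139)² + 18724)*7060 = (19321 + 18724)*7060 = 38045*7060 = 268597700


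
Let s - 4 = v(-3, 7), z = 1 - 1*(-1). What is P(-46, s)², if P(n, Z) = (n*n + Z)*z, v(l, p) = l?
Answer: 17926756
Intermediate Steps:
z = 2 (z = 1 + 1 = 2)
s = 1 (s = 4 - 3 = 1)
P(n, Z) = 2*Z + 2*n² (P(n, Z) = (n*n + Z)*2 = (n² + Z)*2 = (Z + n²)*2 = 2*Z + 2*n²)
P(-46, s)² = (2*1 + 2*(-46)²)² = (2 + 2*2116)² = (2 + 4232)² = 4234² = 17926756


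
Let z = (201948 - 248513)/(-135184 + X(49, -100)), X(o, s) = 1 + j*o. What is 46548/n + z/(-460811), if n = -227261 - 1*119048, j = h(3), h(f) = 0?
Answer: -2899668552626909/21572908229242617 ≈ -0.13441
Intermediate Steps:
j = 0
X(o, s) = 1 (X(o, s) = 1 + 0*o = 1 + 0 = 1)
n = -346309 (n = -227261 - 119048 = -346309)
z = 46565/135183 (z = (201948 - 248513)/(-135184 + 1) = -46565/(-135183) = -46565*(-1/135183) = 46565/135183 ≈ 0.34446)
46548/n + z/(-460811) = 46548/(-346309) + (46565/135183)/(-460811) = 46548*(-1/346309) + (46565/135183)*(-1/460811) = -46548/346309 - 46565/62293813413 = -2899668552626909/21572908229242617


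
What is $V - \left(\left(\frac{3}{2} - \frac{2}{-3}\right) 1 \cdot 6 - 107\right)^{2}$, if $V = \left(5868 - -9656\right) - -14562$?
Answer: $21250$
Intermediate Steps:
$V = 30086$ ($V = \left(5868 + 9656\right) + 14562 = 15524 + 14562 = 30086$)
$V - \left(\left(\frac{3}{2} - \frac{2}{-3}\right) 1 \cdot 6 - 107\right)^{2} = 30086 - \left(\left(\frac{3}{2} - \frac{2}{-3}\right) 1 \cdot 6 - 107\right)^{2} = 30086 - \left(\left(3 \cdot \frac{1}{2} - - \frac{2}{3}\right) 1 \cdot 6 - 107\right)^{2} = 30086 - \left(\left(\frac{3}{2} + \frac{2}{3}\right) 1 \cdot 6 - 107\right)^{2} = 30086 - \left(\frac{13}{6} \cdot 1 \cdot 6 - 107\right)^{2} = 30086 - \left(\frac{13}{6} \cdot 6 - 107\right)^{2} = 30086 - \left(13 - 107\right)^{2} = 30086 - \left(-94\right)^{2} = 30086 - 8836 = 21250$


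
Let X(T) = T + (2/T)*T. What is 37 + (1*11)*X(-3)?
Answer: 26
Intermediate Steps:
X(T) = 2 + T (X(T) = T + 2 = 2 + T)
37 + (1*11)*X(-3) = 37 + (1*11)*(2 - 3) = 37 + 11*(-1) = 37 - 11 = 26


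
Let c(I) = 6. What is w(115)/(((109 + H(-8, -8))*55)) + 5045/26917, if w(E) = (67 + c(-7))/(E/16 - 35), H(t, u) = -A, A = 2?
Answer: 1198230279/6408264775 ≈ 0.18698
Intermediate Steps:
H(t, u) = -2 (H(t, u) = -1*2 = -2)
w(E) = 73/(-35 + E/16) (w(E) = (67 + 6)/(E/16 - 35) = 73/(E*(1/16) - 35) = 73/(E/16 - 35) = 73/(-35 + E/16))
w(115)/(((109 + H(-8, -8))*55)) + 5045/26917 = (1168/(-560 + 115))/(((109 - 2)*55)) + 5045/26917 = (1168/(-445))/((107*55)) + 5045*(1/26917) = (1168*(-1/445))/5885 + 5045/26917 = -1168/445*1/5885 + 5045/26917 = -1168/2618825 + 5045/26917 = 1198230279/6408264775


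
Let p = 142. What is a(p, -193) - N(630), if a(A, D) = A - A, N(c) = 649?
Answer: -649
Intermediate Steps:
a(A, D) = 0
a(p, -193) - N(630) = 0 - 1*649 = 0 - 649 = -649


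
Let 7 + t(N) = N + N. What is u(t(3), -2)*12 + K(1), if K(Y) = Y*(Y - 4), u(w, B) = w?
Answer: -15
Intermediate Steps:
t(N) = -7 + 2*N (t(N) = -7 + (N + N) = -7 + 2*N)
K(Y) = Y*(-4 + Y)
u(t(3), -2)*12 + K(1) = (-7 + 2*3)*12 + 1*(-4 + 1) = (-7 + 6)*12 + 1*(-3) = -1*12 - 3 = -12 - 3 = -15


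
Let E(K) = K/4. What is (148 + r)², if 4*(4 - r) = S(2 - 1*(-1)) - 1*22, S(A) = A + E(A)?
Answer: 6275025/256 ≈ 24512.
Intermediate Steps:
E(K) = K/4 (E(K) = K*(¼) = K/4)
S(A) = 5*A/4 (S(A) = A + A/4 = 5*A/4)
r = 137/16 (r = 4 - (5*(2 - 1*(-1))/4 - 1*22)/4 = 4 - (5*(2 + 1)/4 - 22)/4 = 4 - ((5/4)*3 - 22)/4 = 4 - (15/4 - 22)/4 = 4 - ¼*(-73/4) = 4 + 73/16 = 137/16 ≈ 8.5625)
(148 + r)² = (148 + 137/16)² = (2505/16)² = 6275025/256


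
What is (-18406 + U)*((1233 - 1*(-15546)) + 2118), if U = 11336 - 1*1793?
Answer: -167484111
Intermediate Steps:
U = 9543 (U = 11336 - 1793 = 9543)
(-18406 + U)*((1233 - 1*(-15546)) + 2118) = (-18406 + 9543)*((1233 - 1*(-15546)) + 2118) = -8863*((1233 + 15546) + 2118) = -8863*(16779 + 2118) = -8863*18897 = -167484111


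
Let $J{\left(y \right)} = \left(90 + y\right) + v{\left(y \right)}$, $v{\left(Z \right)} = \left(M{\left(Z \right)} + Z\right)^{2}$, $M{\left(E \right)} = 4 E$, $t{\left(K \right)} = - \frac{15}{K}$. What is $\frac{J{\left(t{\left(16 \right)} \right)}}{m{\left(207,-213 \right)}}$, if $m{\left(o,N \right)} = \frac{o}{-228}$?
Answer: $- \frac{180025}{1472} \approx -122.3$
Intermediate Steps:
$m{\left(o,N \right)} = - \frac{o}{228}$ ($m{\left(o,N \right)} = o \left(- \frac{1}{228}\right) = - \frac{o}{228}$)
$v{\left(Z \right)} = 25 Z^{2}$ ($v{\left(Z \right)} = \left(4 Z + Z\right)^{2} = \left(5 Z\right)^{2} = 25 Z^{2}$)
$J{\left(y \right)} = 90 + y + 25 y^{2}$ ($J{\left(y \right)} = \left(90 + y\right) + 25 y^{2} = 90 + y + 25 y^{2}$)
$\frac{J{\left(t{\left(16 \right)} \right)}}{m{\left(207,-213 \right)}} = \frac{90 - \frac{15}{16} + 25 \left(- \frac{15}{16}\right)^{2}}{\left(- \frac{1}{228}\right) 207} = \frac{90 - \frac{15}{16} + 25 \left(\left(-15\right) \frac{1}{16}\right)^{2}}{- \frac{69}{76}} = \left(90 - \frac{15}{16} + 25 \left(- \frac{15}{16}\right)^{2}\right) \left(- \frac{76}{69}\right) = \left(90 - \frac{15}{16} + 25 \cdot \frac{225}{256}\right) \left(- \frac{76}{69}\right) = \left(90 - \frac{15}{16} + \frac{5625}{256}\right) \left(- \frac{76}{69}\right) = \frac{28425}{256} \left(- \frac{76}{69}\right) = - \frac{180025}{1472}$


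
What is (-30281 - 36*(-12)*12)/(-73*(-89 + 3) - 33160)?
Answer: 25097/26882 ≈ 0.93360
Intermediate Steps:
(-30281 - 36*(-12)*12)/(-73*(-89 + 3) - 33160) = (-30281 + 432*12)/(-73*(-86) - 33160) = (-30281 + 5184)/(6278 - 33160) = -25097/(-26882) = -25097*(-1/26882) = 25097/26882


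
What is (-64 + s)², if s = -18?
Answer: 6724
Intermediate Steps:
(-64 + s)² = (-64 - 18)² = (-82)² = 6724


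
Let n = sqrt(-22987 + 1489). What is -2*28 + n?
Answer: -56 + I*sqrt(21498) ≈ -56.0 + 146.62*I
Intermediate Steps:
n = I*sqrt(21498) (n = sqrt(-21498) = I*sqrt(21498) ≈ 146.62*I)
-2*28 + n = -2*28 + I*sqrt(21498) = -56 + I*sqrt(21498)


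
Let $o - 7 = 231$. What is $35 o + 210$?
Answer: $8540$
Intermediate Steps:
$o = 238$ ($o = 7 + 231 = 238$)
$35 o + 210 = 35 \cdot 238 + 210 = 8330 + 210 = 8540$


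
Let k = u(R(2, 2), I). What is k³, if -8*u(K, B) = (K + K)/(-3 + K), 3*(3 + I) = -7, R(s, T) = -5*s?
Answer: -125/17576 ≈ -0.0071120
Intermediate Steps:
I = -16/3 (I = -3 + (⅓)*(-7) = -3 - 7/3 = -16/3 ≈ -5.3333)
u(K, B) = -K/(4*(-3 + K)) (u(K, B) = -(K + K)/(8*(-3 + K)) = -2*K/(8*(-3 + K)) = -K/(4*(-3 + K)))
k = -5/26 (k = -(-5*2)/(-12 + 4*(-5*2)) = -1*(-10)/(-12 + 4*(-10)) = -1*(-10)/(-12 - 40) = -1*(-10)/(-52) = -1*(-10)*(-1/52) = -5/26 ≈ -0.19231)
k³ = (-5/26)³ = -125/17576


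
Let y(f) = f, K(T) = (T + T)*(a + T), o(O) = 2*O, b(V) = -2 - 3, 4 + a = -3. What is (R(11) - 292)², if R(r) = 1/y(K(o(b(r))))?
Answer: 9856319841/115600 ≈ 85262.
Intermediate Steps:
a = -7 (a = -4 - 3 = -7)
b(V) = -5
K(T) = 2*T*(-7 + T) (K(T) = (T + T)*(-7 + T) = (2*T)*(-7 + T) = 2*T*(-7 + T))
R(r) = 1/340 (R(r) = 1/(2*(2*(-5))*(-7 + 2*(-5))) = 1/(2*(-10)*(-7 - 10)) = 1/(2*(-10)*(-17)) = 1/340)
(R(11) - 292)² = (1/340 - 292)² = (-99279/340)² = 9856319841/115600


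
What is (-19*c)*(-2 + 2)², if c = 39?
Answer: 0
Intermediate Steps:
(-19*c)*(-2 + 2)² = (-19*39)*(-2 + 2)² = -741*0² = -741*0 = 0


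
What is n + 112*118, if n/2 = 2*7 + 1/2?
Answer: 13245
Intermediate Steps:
n = 29 (n = 2*(2*7 + 1/2) = 2*(14 + 1*(½)) = 2*(14 + ½) = 2*(29/2) = 29)
n + 112*118 = 29 + 112*118 = 29 + 13216 = 13245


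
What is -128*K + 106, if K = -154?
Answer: 19818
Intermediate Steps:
-128*K + 106 = -128*(-154) + 106 = 19712 + 106 = 19818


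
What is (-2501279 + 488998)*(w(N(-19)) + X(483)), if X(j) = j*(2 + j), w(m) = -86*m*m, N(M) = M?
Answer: -408913609729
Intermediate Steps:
w(m) = -86*m²
(-2501279 + 488998)*(w(N(-19)) + X(483)) = (-2501279 + 488998)*(-86*(-19)² + 483*(2 + 483)) = -2012281*(-86*361 + 483*485) = -2012281*(-31046 + 234255) = -2012281*203209 = -408913609729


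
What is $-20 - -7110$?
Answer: $7090$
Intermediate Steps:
$-20 - -7110 = -20 + 7110 = 7090$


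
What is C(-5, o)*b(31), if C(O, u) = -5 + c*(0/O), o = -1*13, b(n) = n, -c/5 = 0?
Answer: -155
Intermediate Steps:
c = 0 (c = -5*0 = 0)
o = -13
C(O, u) = -5 (C(O, u) = -5 + 0*(0/O) = -5 + 0*0 = -5 + 0 = -5)
C(-5, o)*b(31) = -5*31 = -155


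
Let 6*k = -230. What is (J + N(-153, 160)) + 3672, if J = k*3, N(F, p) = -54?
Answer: 3503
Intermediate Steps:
k = -115/3 (k = (⅙)*(-230) = -115/3 ≈ -38.333)
J = -115 (J = -115/3*3 = -115)
(J + N(-153, 160)) + 3672 = (-115 - 54) + 3672 = -169 + 3672 = 3503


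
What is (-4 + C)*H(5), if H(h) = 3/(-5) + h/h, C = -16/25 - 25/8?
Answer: -1553/500 ≈ -3.1060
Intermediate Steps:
C = -753/200 (C = -16*1/25 - 25*1/8 = -16/25 - 25/8 = -753/200 ≈ -3.7650)
H(h) = 2/5 (H(h) = 3*(-1/5) + 1 = -3/5 + 1 = 2/5)
(-4 + C)*H(5) = (-4 - 753/200)*(2/5) = -1553/200*2/5 = -1553/500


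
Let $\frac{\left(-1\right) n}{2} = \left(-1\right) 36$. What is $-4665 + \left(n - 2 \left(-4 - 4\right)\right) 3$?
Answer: $-4401$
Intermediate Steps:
$n = 72$ ($n = - 2 \left(\left(-1\right) 36\right) = \left(-2\right) \left(-36\right) = 72$)
$-4665 + \left(n - 2 \left(-4 - 4\right)\right) 3 = -4665 + \left(72 - 2 \left(-4 - 4\right)\right) 3 = -4665 + \left(72 - -16\right) 3 = -4665 + \left(72 + 16\right) 3 = -4665 + 88 \cdot 3 = -4665 + 264 = -4401$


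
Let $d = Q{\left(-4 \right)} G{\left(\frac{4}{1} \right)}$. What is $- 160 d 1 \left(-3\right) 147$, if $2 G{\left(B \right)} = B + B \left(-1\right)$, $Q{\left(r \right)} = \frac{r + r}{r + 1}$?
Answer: $0$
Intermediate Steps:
$Q{\left(r \right)} = \frac{2 r}{1 + r}$
$G{\left(B \right)} = 0$ ($G{\left(B \right)} = \frac{B + B \left(-1\right)}{2} = \frac{B - B}{2} = \frac{1}{2} \cdot 0 = 0$)
$d = 0$ ($d = 2 \left(-4\right) \frac{1}{1 - 4} \cdot 0 = 2 \left(-4\right) \frac{1}{-3} \cdot 0 = 2 \left(-4\right) \left(- \frac{1}{3}\right) 0 = \frac{8}{3} \cdot 0 = 0$)
$- 160 d 1 \left(-3\right) 147 = - 160 \cdot 0 \cdot 1 \left(-3\right) 147 = - 160 \cdot 0 \left(-3\right) 147 = \left(-160\right) 0 \cdot 147 = 0 \cdot 147 = 0$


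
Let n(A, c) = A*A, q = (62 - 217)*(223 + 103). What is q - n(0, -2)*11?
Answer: -50530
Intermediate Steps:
q = -50530 (q = -155*326 = -50530)
n(A, c) = A**2
q - n(0, -2)*11 = -50530 - 0**2*11 = -50530 - 0*11 = -50530 - 1*0 = -50530 + 0 = -50530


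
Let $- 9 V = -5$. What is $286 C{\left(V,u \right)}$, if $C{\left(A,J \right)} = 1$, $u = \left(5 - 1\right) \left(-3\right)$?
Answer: $286$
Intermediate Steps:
$V = \frac{5}{9}$ ($V = \left(- \frac{1}{9}\right) \left(-5\right) = \frac{5}{9} \approx 0.55556$)
$u = -12$ ($u = \left(5 + \left(-4 + 3\right)\right) \left(-3\right) = \left(5 - 1\right) \left(-3\right) = 4 \left(-3\right) = -12$)
$286 C{\left(V,u \right)} = 286 \cdot 1 = 286$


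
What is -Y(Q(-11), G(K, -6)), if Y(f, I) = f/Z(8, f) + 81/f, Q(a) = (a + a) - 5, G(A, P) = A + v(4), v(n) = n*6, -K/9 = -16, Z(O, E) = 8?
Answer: 51/8 ≈ 6.3750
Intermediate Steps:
K = 144 (K = -9*(-16) = 144)
v(n) = 6*n
G(A, P) = 24 + A (G(A, P) = A + 6*4 = A + 24 = 24 + A)
Q(a) = -5 + 2*a (Q(a) = 2*a - 5 = -5 + 2*a)
Y(f, I) = 81/f + f/8 (Y(f, I) = f/8 + 81/f = 81/f + f/8)
-Y(Q(-11), G(K, -6)) = -(81/(-5 + 2*(-11)) + (-5 + 2*(-11))/8) = -(81/(-5 - 22) + (-5 - 22)/8) = -(81/(-27) + (⅛)*(-27)) = -(81*(-1/27) - 27/8) = -(-3 - 27/8) = -1*(-51/8) = 51/8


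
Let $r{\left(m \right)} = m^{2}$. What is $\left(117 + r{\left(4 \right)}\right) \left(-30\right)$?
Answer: $-3990$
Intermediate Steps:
$\left(117 + r{\left(4 \right)}\right) \left(-30\right) = \left(117 + 4^{2}\right) \left(-30\right) = \left(117 + 16\right) \left(-30\right) = 133 \left(-30\right) = -3990$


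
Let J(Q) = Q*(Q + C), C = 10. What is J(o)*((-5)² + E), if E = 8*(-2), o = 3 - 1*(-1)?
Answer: 504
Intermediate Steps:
o = 4 (o = 3 + 1 = 4)
J(Q) = Q*(10 + Q) (J(Q) = Q*(Q + 10) = Q*(10 + Q))
E = -16
J(o)*((-5)² + E) = (4*(10 + 4))*((-5)² - 16) = (4*14)*(25 - 16) = 56*9 = 504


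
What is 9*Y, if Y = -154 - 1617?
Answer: -15939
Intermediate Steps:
Y = -1771
9*Y = 9*(-1771) = -15939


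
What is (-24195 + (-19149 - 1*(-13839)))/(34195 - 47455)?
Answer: 1967/884 ≈ 2.2251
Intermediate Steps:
(-24195 + (-19149 - 1*(-13839)))/(34195 - 47455) = (-24195 + (-19149 + 13839))/(-13260) = (-24195 - 5310)*(-1/13260) = -29505*(-1/13260) = 1967/884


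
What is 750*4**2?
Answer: 12000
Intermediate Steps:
750*4**2 = 750*16 = 12000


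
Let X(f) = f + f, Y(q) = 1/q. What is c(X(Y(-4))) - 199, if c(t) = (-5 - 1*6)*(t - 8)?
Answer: -211/2 ≈ -105.50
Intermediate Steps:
X(f) = 2*f
c(t) = 88 - 11*t (c(t) = (-5 - 6)*(-8 + t) = -11*(-8 + t) = 88 - 11*t)
c(X(Y(-4))) - 199 = (88 - 22/(-4)) - 199 = (88 - 22*(-1)/4) - 199 = (88 - 11*(-1/2)) - 199 = (88 + 11/2) - 199 = 187/2 - 199 = -211/2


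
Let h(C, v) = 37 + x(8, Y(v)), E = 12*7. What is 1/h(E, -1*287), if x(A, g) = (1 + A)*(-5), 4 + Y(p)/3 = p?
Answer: -⅛ ≈ -0.12500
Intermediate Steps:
Y(p) = -12 + 3*p
E = 84
x(A, g) = -5 - 5*A
h(C, v) = -8 (h(C, v) = 37 + (-5 - 5*8) = 37 + (-5 - 40) = 37 - 45 = -8)
1/h(E, -1*287) = 1/(-8) = -⅛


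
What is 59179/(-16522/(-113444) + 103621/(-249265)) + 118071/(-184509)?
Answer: -29123360033647517/132905379373 ≈ -2.1913e+5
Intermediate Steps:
59179/(-16522/(-113444) + 103621/(-249265)) + 118071/(-184509) = 59179/(-16522*(-1/113444) + 103621*(-1/249265)) + 118071*(-1/184509) = 59179/(8261/56722 - 103621/249265) - 13119/20501 = 59179/(-3818412197/14138809330) - 13119/20501 = 59179*(-14138809330/3818412197) - 13119/20501 = -26990987010970/123174587 - 13119/20501 = -29123360033647517/132905379373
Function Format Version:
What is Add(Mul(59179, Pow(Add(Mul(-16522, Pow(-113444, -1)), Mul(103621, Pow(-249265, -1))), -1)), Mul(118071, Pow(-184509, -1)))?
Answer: Rational(-29123360033647517, 132905379373) ≈ -2.1913e+5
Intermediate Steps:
Add(Mul(59179, Pow(Add(Mul(-16522, Pow(-113444, -1)), Mul(103621, Pow(-249265, -1))), -1)), Mul(118071, Pow(-184509, -1))) = Add(Mul(59179, Pow(Add(Mul(-16522, Rational(-1, 113444)), Mul(103621, Rational(-1, 249265))), -1)), Mul(118071, Rational(-1, 184509))) = Add(Mul(59179, Pow(Add(Rational(8261, 56722), Rational(-103621, 249265)), -1)), Rational(-13119, 20501)) = Add(Mul(59179, Pow(Rational(-3818412197, 14138809330), -1)), Rational(-13119, 20501)) = Add(Mul(59179, Rational(-14138809330, 3818412197)), Rational(-13119, 20501)) = Add(Rational(-26990987010970, 123174587), Rational(-13119, 20501)) = Rational(-29123360033647517, 132905379373)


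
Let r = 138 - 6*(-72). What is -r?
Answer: -570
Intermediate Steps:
r = 570 (r = 138 + 432 = 570)
-r = -1*570 = -570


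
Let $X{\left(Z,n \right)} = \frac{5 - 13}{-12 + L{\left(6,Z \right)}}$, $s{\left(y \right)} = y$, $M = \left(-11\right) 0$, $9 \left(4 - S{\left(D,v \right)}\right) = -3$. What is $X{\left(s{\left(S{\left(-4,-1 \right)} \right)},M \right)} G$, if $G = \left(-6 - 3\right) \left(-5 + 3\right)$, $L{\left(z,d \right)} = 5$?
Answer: $\frac{144}{7} \approx 20.571$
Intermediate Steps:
$S{\left(D,v \right)} = \frac{13}{3}$ ($S{\left(D,v \right)} = 4 - - \frac{1}{3} = 4 + \frac{1}{3} = \frac{13}{3}$)
$M = 0$
$X{\left(Z,n \right)} = \frac{8}{7}$ ($X{\left(Z,n \right)} = \frac{5 - 13}{-12 + 5} = - \frac{8}{-7} = \left(-8\right) \left(- \frac{1}{7}\right) = \frac{8}{7}$)
$G = 18$ ($G = \left(-9\right) \left(-2\right) = 18$)
$X{\left(s{\left(S{\left(-4,-1 \right)} \right)},M \right)} G = \frac{8}{7} \cdot 18 = \frac{144}{7}$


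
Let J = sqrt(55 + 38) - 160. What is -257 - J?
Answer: -97 - sqrt(93) ≈ -106.64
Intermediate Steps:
J = -160 + sqrt(93) (J = sqrt(93) - 160 = -160 + sqrt(93) ≈ -150.36)
-257 - J = -257 - (-160 + sqrt(93)) = -257 + (160 - sqrt(93)) = -97 - sqrt(93)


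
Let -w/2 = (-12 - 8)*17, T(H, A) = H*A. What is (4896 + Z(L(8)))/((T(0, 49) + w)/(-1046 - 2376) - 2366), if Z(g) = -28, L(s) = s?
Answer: -4164574/2024283 ≈ -2.0573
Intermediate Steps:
T(H, A) = A*H
w = 680 (w = -2*(-12 - 8)*17 = -(-40)*17 = -2*(-340) = 680)
(4896 + Z(L(8)))/((T(0, 49) + w)/(-1046 - 2376) - 2366) = (4896 - 28)/((49*0 + 680)/(-1046 - 2376) - 2366) = 4868/((0 + 680)/(-3422) - 2366) = 4868/(680*(-1/3422) - 2366) = 4868/(-340/1711 - 2366) = 4868/(-4048566/1711) = 4868*(-1711/4048566) = -4164574/2024283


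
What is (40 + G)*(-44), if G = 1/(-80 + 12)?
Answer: -29909/17 ≈ -1759.4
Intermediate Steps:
G = -1/68 (G = 1/(-68) = -1/68 ≈ -0.014706)
(40 + G)*(-44) = (40 - 1/68)*(-44) = (2719/68)*(-44) = -29909/17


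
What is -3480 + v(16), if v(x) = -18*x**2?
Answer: -8088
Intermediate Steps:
-3480 + v(16) = -3480 - 18*16**2 = -3480 - 18*256 = -3480 - 4608 = -8088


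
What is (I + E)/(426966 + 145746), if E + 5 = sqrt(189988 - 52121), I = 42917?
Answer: 1788/23863 + sqrt(137867)/572712 ≈ 0.075576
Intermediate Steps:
E = -5 + sqrt(137867) (E = -5 + sqrt(189988 - 52121) = -5 + sqrt(137867) ≈ 366.30)
(I + E)/(426966 + 145746) = (42917 + (-5 + sqrt(137867)))/(426966 + 145746) = (42912 + sqrt(137867))/572712 = (42912 + sqrt(137867))*(1/572712) = 1788/23863 + sqrt(137867)/572712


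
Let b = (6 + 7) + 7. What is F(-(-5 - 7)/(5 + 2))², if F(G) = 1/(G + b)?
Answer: 49/23104 ≈ 0.0021208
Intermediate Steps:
b = 20 (b = 13 + 7 = 20)
F(G) = 1/(20 + G) (F(G) = 1/(G + 20) = 1/(20 + G))
F(-(-5 - 7)/(5 + 2))² = (1/(20 - (-5 - 7)/(5 + 2)))² = (1/(20 - (-12)/7))² = (1/(20 - 1*(-12/7)))² = (1/(20 + 12/7))² = (1/(152/7))² = (7/152)² = 49/23104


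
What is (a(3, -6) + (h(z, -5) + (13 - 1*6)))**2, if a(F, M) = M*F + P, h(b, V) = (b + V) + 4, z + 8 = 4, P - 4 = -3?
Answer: 225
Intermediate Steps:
P = 1 (P = 4 - 3 = 1)
z = -4 (z = -8 + 4 = -4)
h(b, V) = 4 + V + b (h(b, V) = (V + b) + 4 = 4 + V + b)
a(F, M) = 1 + F*M (a(F, M) = M*F + 1 = F*M + 1 = 1 + F*M)
(a(3, -6) + (h(z, -5) + (13 - 1*6)))**2 = ((1 + 3*(-6)) + ((4 - 5 - 4) + (13 - 1*6)))**2 = ((1 - 18) + (-5 + (13 - 6)))**2 = (-17 + (-5 + 7))**2 = (-17 + 2)**2 = (-15)**2 = 225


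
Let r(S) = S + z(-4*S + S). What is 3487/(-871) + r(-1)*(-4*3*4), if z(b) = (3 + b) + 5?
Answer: -421567/871 ≈ -484.00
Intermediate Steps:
z(b) = 8 + b
r(S) = 8 - 2*S (r(S) = S + (8 + (-4*S + S)) = S + (8 - 3*S) = 8 - 2*S)
3487/(-871) + r(-1)*(-4*3*4) = 3487/(-871) + (8 - 2*(-1))*(-4*3*4) = 3487*(-1/871) + (8 + 2)*(-12*4) = -3487/871 + 10*(-48) = -3487/871 - 480 = -421567/871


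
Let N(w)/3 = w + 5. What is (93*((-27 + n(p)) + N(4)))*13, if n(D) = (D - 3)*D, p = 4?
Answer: 4836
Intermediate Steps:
N(w) = 15 + 3*w (N(w) = 3*(w + 5) = 3*(5 + w) = 15 + 3*w)
n(D) = D*(-3 + D) (n(D) = (-3 + D)*D = D*(-3 + D))
(93*((-27 + n(p)) + N(4)))*13 = (93*((-27 + 4*(-3 + 4)) + (15 + 3*4)))*13 = (93*((-27 + 4*1) + (15 + 12)))*13 = (93*((-27 + 4) + 27))*13 = (93*(-23 + 27))*13 = (93*4)*13 = 372*13 = 4836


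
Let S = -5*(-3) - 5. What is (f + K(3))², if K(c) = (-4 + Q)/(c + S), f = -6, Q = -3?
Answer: 7225/169 ≈ 42.751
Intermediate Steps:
S = 10 (S = 15 - 5 = 10)
K(c) = -7/(10 + c) (K(c) = (-4 - 3)/(c + 10) = -7/(10 + c))
(f + K(3))² = (-6 - 7/(10 + 3))² = (-6 - 7/13)² = (-85/13)² = 7225/169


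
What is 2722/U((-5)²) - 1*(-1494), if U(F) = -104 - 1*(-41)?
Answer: 91400/63 ≈ 1450.8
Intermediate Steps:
U(F) = -63 (U(F) = -104 + 41 = -63)
2722/U((-5)²) - 1*(-1494) = 2722/(-63) - 1*(-1494) = 2722*(-1/63) + 1494 = -2722/63 + 1494 = 91400/63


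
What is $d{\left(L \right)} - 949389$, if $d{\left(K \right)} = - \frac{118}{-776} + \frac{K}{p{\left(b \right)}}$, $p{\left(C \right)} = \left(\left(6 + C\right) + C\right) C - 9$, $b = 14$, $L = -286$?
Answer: $- \frac{172025572659}{181196} \approx -9.4939 \cdot 10^{5}$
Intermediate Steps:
$p{\left(C \right)} = -9 + C \left(6 + 2 C\right)$ ($p{\left(C \right)} = \left(6 + 2 C\right) C - 9 = C \left(6 + 2 C\right) - 9 = -9 + C \left(6 + 2 C\right)$)
$d{\left(K \right)} = \frac{59}{388} + \frac{K}{467}$ ($d{\left(K \right)} = - \frac{118}{-776} + \frac{K}{-9 + 2 \cdot 14^{2} + 6 \cdot 14} = \left(-118\right) \left(- \frac{1}{776}\right) + \frac{K}{-9 + 2 \cdot 196 + 84} = \frac{59}{388} + \frac{K}{-9 + 392 + 84} = \frac{59}{388} + \frac{K}{467}$)
$d{\left(L \right)} - 949389 = \left(\frac{59}{388} + \frac{1}{467} \left(-286\right)\right) - 949389 = \left(\frac{59}{388} - \frac{286}{467}\right) - 949389 = - \frac{83415}{181196} - 949389 = - \frac{172025572659}{181196}$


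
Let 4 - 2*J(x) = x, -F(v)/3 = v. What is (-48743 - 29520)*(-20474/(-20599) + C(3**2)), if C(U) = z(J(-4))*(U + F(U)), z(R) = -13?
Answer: -378843008320/20599 ≈ -1.8391e+7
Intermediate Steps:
F(v) = -3*v
J(x) = 2 - x/2
C(U) = 26*U (C(U) = -13*(U - 3*U) = -(-26)*U = 26*U)
(-48743 - 29520)*(-20474/(-20599) + C(3**2)) = (-48743 - 29520)*(-20474/(-20599) + 26*3**2) = -78263*(-20474*(-1/20599) + 26*9) = -78263*(20474/20599 + 234) = -78263*4840640/20599 = -378843008320/20599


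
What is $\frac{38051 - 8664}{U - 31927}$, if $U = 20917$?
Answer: $- \frac{29387}{11010} \approx -2.6691$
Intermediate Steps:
$\frac{38051 - 8664}{U - 31927} = \frac{38051 - 8664}{20917 - 31927} = \frac{29387}{-11010} = 29387 \left(- \frac{1}{11010}\right) = - \frac{29387}{11010}$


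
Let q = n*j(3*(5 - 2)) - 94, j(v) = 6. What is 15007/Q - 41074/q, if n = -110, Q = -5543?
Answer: 108178952/2089711 ≈ 51.767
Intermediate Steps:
q = -754 (q = -110*6 - 94 = -660 - 94 = -754)
15007/Q - 41074/q = 15007/(-5543) - 41074/(-754) = 15007*(-1/5543) - 41074*(-1/754) = -15007/5543 + 20537/377 = 108178952/2089711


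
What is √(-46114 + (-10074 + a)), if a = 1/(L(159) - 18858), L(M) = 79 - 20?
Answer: I*√19856974126187/18799 ≈ 237.04*I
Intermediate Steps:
L(M) = 59
a = -1/18799 (a = 1/(59 - 18858) = 1/(-18799) = -1/18799 ≈ -5.3194e-5)
√(-46114 + (-10074 + a)) = √(-46114 + (-10074 - 1/18799)) = √(-46114 - 189381127/18799) = √(-1056278213/18799) = I*√19856974126187/18799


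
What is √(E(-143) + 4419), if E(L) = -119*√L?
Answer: √(4419 - 119*I*√143) ≈ 67.311 - 10.571*I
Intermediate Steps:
√(E(-143) + 4419) = √(-119*I*√143 + 4419) = √(4419 - 119*I*√143)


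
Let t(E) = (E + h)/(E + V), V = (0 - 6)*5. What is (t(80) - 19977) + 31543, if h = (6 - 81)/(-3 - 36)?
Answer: 1503793/130 ≈ 11568.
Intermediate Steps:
h = 25/13 (h = -75/(-39) = -75*(-1/39) = 25/13 ≈ 1.9231)
V = -30 (V = -6*5 = -30)
t(E) = (25/13 + E)/(-30 + E) (t(E) = (E + 25/13)/(E - 30) = (25/13 + E)/(-30 + E))
(t(80) - 19977) + 31543 = ((25/13 + 80)/(-30 + 80) - 19977) + 31543 = ((1065/13)/50 - 19977) + 31543 = ((1/50)*(1065/13) - 19977) + 31543 = (213/130 - 19977) + 31543 = -2596797/130 + 31543 = 1503793/130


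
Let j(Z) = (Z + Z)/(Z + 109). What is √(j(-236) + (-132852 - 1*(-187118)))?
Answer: 3*√97257362/127 ≈ 232.96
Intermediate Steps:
j(Z) = 2*Z/(109 + Z) (j(Z) = (2*Z)/(109 + Z) = 2*Z/(109 + Z))
√(j(-236) + (-132852 - 1*(-187118))) = √(2*(-236)/(109 - 236) + (-132852 - 1*(-187118))) = √(2*(-236)/(-127) + (-132852 + 187118)) = √(2*(-236)*(-1/127) + 54266) = √(472/127 + 54266) = √(6892254/127) = 3*√97257362/127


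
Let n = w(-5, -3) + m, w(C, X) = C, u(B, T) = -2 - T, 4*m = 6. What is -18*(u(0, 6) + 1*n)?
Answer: 207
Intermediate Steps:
m = 3/2 (m = (¼)*6 = 3/2 ≈ 1.5000)
n = -7/2 (n = -5 + 3/2 = -7/2 ≈ -3.5000)
-18*(u(0, 6) + 1*n) = -18*((-2 - 1*6) + 1*(-7/2)) = -18*((-2 - 6) - 7/2) = -18*(-8 - 7/2) = -18*(-23/2) = 207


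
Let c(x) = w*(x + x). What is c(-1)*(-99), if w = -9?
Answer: -1782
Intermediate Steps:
c(x) = -18*x (c(x) = -9*(x + x) = -18*x)
c(-1)*(-99) = -18*(-1)*(-99) = 18*(-99) = -1782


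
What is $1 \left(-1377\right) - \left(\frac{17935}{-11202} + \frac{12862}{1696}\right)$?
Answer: $- \frac{6568680887}{4749648} \approx -1383.0$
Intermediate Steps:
$1 \left(-1377\right) - \left(\frac{17935}{-11202} + \frac{12862}{1696}\right) = -1377 - \left(17935 \left(- \frac{1}{11202}\right) + 12862 \cdot \frac{1}{1696}\right) = -1377 - \left(- \frac{17935}{11202} + \frac{6431}{848}\right) = -1377 - \frac{28415591}{4749648} = - \frac{6568680887}{4749648}$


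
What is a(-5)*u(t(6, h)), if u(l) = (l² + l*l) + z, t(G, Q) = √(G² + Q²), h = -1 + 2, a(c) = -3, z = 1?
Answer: -225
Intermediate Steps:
h = 1
u(l) = 1 + 2*l² (u(l) = (l² + l*l) + 1 = (l² + l²) + 1 = 2*l² + 1 = 1 + 2*l²)
a(-5)*u(t(6, h)) = -3*(1 + 2*(√(6² + 1²))²) = -3*(1 + 2*(√(36 + 1))²) = -3*(1 + 2*(√37)²) = -3*(1 + 2*37) = -3*(1 + 74) = -3*75 = -225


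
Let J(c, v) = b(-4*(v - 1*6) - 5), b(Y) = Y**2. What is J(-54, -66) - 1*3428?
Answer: 76661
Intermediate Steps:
J(c, v) = (19 - 4*v)**2 (J(c, v) = (-4*(v - 1*6) - 5)**2 = (-4*(v - 6) - 5)**2 = (-4*(-6 + v) - 5)**2 = ((24 - 4*v) - 5)**2 = (19 - 4*v)**2)
J(-54, -66) - 1*3428 = (-19 + 4*(-66))**2 - 1*3428 = (-19 - 264)**2 - 3428 = (-283)**2 - 3428 = 80089 - 3428 = 76661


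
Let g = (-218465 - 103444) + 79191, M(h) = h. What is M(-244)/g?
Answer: 122/121359 ≈ 0.0010053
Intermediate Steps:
g = -242718 (g = -321909 + 79191 = -242718)
M(-244)/g = -244/(-242718) = -244*(-1/242718) = 122/121359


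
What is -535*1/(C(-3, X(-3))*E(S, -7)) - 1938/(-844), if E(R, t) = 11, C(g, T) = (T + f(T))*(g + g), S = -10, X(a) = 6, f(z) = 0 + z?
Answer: 496609/167112 ≈ 2.9717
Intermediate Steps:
f(z) = z
C(g, T) = 4*T*g (C(g, T) = (T + T)*(g + g) = (2*T)*(2*g) = 4*T*g)
-535*1/(C(-3, X(-3))*E(S, -7)) - 1938/(-844) = -535/((4*6*(-3))*11) - 1938/(-844) = -535/((-72*11)) - 1938*(-1/844) = -535/(-792) + 969/422 = -535*(-1/792) + 969/422 = 535/792 + 969/422 = 496609/167112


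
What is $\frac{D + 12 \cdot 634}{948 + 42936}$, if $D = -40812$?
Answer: $- \frac{2767}{3657} \approx -0.75663$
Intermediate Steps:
$\frac{D + 12 \cdot 634}{948 + 42936} = \frac{-40812 + 12 \cdot 634}{948 + 42936} = \frac{-40812 + 7608}{43884} = \left(-33204\right) \frac{1}{43884} = - \frac{2767}{3657}$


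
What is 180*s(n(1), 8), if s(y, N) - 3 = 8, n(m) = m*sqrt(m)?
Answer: 1980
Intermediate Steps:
n(m) = m**(3/2)
s(y, N) = 11 (s(y, N) = 3 + 8 = 11)
180*s(n(1), 8) = 180*11 = 1980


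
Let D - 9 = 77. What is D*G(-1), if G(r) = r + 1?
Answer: 0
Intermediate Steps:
D = 86 (D = 9 + 77 = 86)
G(r) = 1 + r
D*G(-1) = 86*(1 - 1) = 86*0 = 0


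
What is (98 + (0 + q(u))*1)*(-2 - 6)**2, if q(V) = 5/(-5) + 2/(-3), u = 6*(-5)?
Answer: 18496/3 ≈ 6165.3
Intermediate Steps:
u = -30
q(V) = -5/3 (q(V) = 5*(-1/5) + 2*(-1/3) = -1 - 2/3 = -5/3)
(98 + (0 + q(u))*1)*(-2 - 6)**2 = (98 + (0 - 5/3)*1)*(-2 - 6)**2 = (98 - 5/3*1)*(-8)**2 = (98 - 5/3)*64 = (289/3)*64 = 18496/3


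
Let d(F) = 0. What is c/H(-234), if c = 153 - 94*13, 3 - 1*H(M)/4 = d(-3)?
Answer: -1069/12 ≈ -89.083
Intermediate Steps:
H(M) = 12 (H(M) = 12 - 4*0 = 12 + 0 = 12)
c = -1069 (c = 153 - 1222 = -1069)
c/H(-234) = -1069/12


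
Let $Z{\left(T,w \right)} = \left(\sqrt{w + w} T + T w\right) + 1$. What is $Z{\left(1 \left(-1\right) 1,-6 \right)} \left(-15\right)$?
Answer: $-105 + 30 i \sqrt{3} \approx -105.0 + 51.962 i$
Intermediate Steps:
$Z{\left(T,w \right)} = 1 + T w + T \sqrt{2} \sqrt{w}$ ($Z{\left(T,w \right)} = \left(\sqrt{2 w} T + T w\right) + 1 = \left(\sqrt{2} \sqrt{w} T + T w\right) + 1 = \left(T \sqrt{2} \sqrt{w} + T w\right) + 1 = \left(T w + T \sqrt{2} \sqrt{w}\right) + 1 = 1 + T w + T \sqrt{2} \sqrt{w}$)
$Z{\left(1 \left(-1\right) 1,-6 \right)} \left(-15\right) = \left(1 + 1 \left(-1\right) 1 \left(-6\right) + 1 \left(-1\right) 1 \sqrt{2} \sqrt{-6}\right) \left(-15\right) = \left(1 + \left(-1\right) 1 \left(-6\right) + \left(-1\right) 1 \sqrt{2} i \sqrt{6}\right) \left(-15\right) = \left(1 - -6 - \sqrt{2} i \sqrt{6}\right) \left(-15\right) = \left(1 + 6 - 2 i \sqrt{3}\right) \left(-15\right) = \left(7 - 2 i \sqrt{3}\right) \left(-15\right) = -105 + 30 i \sqrt{3}$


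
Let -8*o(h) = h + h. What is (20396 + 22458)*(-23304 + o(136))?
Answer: -1000126652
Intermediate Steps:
o(h) = -h/4 (o(h) = -(h + h)/8 = -h/4)
(20396 + 22458)*(-23304 + o(136)) = (20396 + 22458)*(-23304 - ¼*136) = 42854*(-23304 - 34) = 42854*(-23338) = -1000126652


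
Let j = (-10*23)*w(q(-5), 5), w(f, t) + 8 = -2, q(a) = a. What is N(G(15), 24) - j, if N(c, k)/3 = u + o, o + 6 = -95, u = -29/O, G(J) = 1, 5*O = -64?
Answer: -166157/64 ≈ -2596.2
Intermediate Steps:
O = -64/5 (O = (⅕)*(-64) = -64/5 ≈ -12.800)
w(f, t) = -10 (w(f, t) = -8 - 2 = -10)
u = 145/64 (u = -29/(-64/5) = -29*(-5/64) = 145/64 ≈ 2.2656)
o = -101 (o = -6 - 95 = -101)
j = 2300 (j = -10*23*(-10) = -230*(-10) = 2300)
N(c, k) = -18957/64 (N(c, k) = 3*(145/64 - 101) = 3*(-6319/64) = -18957/64)
N(G(15), 24) - j = -18957/64 - 1*2300 = -18957/64 - 2300 = -166157/64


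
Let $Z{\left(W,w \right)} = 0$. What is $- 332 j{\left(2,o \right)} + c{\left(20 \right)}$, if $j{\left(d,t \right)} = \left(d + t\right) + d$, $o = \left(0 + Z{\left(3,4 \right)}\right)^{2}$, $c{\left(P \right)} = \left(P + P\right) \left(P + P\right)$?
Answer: $272$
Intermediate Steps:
$c{\left(P \right)} = 4 P^{2}$ ($c{\left(P \right)} = 2 P 2 P = 4 P^{2}$)
$o = 0$ ($o = \left(0 + 0\right)^{2} = 0^{2} = 0$)
$j{\left(d,t \right)} = t + 2 d$
$- 332 j{\left(2,o \right)} + c{\left(20 \right)} = - 332 \left(0 + 2 \cdot 2\right) + 4 \cdot 20^{2} = - 332 \left(0 + 4\right) + 4 \cdot 400 = \left(-332\right) 4 + 1600 = -1328 + 1600 = 272$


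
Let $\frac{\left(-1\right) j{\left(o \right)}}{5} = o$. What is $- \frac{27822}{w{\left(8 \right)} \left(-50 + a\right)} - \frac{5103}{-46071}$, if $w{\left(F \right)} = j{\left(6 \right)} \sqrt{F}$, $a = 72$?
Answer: $\frac{567}{5119} + \frac{4637 \sqrt{2}}{440} \approx 15.015$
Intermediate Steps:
$j{\left(o \right)} = - 5 o$
$w{\left(F \right)} = - 30 \sqrt{F}$ ($w{\left(F \right)} = \left(-5\right) 6 \sqrt{F} = - 30 \sqrt{F}$)
$- \frac{27822}{w{\left(8 \right)} \left(-50 + a\right)} - \frac{5103}{-46071} = - \frac{27822}{- 30 \sqrt{8} \left(-50 + 72\right)} - \frac{5103}{-46071} = - \frac{27822}{- 30 \cdot 2 \sqrt{2} \cdot 22} - - \frac{567}{5119} = - \frac{27822}{- 60 \sqrt{2} \cdot 22} + \frac{567}{5119} = - \frac{27822}{\left(-1320\right) \sqrt{2}} + \frac{567}{5119} = - 27822 \left(- \frac{\sqrt{2}}{2640}\right) + \frac{567}{5119} = \frac{4637 \sqrt{2}}{440} + \frac{567}{5119} = \frac{567}{5119} + \frac{4637 \sqrt{2}}{440}$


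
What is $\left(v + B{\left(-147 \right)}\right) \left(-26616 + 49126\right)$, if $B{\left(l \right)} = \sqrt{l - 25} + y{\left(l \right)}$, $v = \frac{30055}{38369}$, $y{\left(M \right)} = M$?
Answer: $- \frac{126285331880}{38369} + 45020 i \sqrt{43} \approx -3.2913 \cdot 10^{6} + 2.9522 \cdot 10^{5} i$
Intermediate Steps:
$v = \frac{30055}{38369}$ ($v = 30055 \cdot \frac{1}{38369} = \frac{30055}{38369} \approx 0.78331$)
$B{\left(l \right)} = l + \sqrt{-25 + l}$ ($B{\left(l \right)} = \sqrt{l - 25} + l = \sqrt{-25 + l} + l = l + \sqrt{-25 + l}$)
$\left(v + B{\left(-147 \right)}\right) \left(-26616 + 49126\right) = \left(\frac{30055}{38369} - \left(147 - \sqrt{-25 - 147}\right)\right) \left(-26616 + 49126\right) = \left(\frac{30055}{38369} - \left(147 - \sqrt{-172}\right)\right) 22510 = \left(\frac{30055}{38369} - \left(147 - 2 i \sqrt{43}\right)\right) 22510 = \left(- \frac{5610188}{38369} + 2 i \sqrt{43}\right) 22510 = - \frac{126285331880}{38369} + 45020 i \sqrt{43}$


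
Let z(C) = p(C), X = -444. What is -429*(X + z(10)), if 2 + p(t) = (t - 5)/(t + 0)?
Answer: 382239/2 ≈ 1.9112e+5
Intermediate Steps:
p(t) = -2 + (-5 + t)/t (p(t) = -2 + (t - 5)/(t + 0) = -2 + (-5 + t)/t)
z(C) = (-5 - C)/C
-429*(X + z(10)) = -429*(-444 + (-5 - 1*10)/10) = -429*(-444 + (-5 - 10)/10) = -429*(-444 + (⅒)*(-15)) = -429*(-444 - 3/2) = -429*(-891/2) = 382239/2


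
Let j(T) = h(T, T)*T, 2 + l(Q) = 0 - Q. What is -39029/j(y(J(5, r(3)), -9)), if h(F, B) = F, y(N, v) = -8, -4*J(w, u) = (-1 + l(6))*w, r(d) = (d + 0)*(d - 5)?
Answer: -39029/64 ≈ -609.83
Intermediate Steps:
l(Q) = -2 - Q (l(Q) = -2 + (0 - Q) = -2 - Q)
r(d) = d*(-5 + d)
J(w, u) = 9*w/4 (J(w, u) = -(-1 + (-2 - 1*6))*w/4 = -(-1 + (-2 - 6))*w/4 = -(-1 - 8)*w/4 = -(-9)*w/4 = 9*w/4)
j(T) = T² (j(T) = T*T = T²)
-39029/j(y(J(5, r(3)), -9)) = -39029/((-8)²) = -39029/64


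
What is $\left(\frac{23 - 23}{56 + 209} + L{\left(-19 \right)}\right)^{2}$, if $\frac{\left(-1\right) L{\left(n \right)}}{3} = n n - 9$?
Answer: $1115136$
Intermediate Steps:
$L{\left(n \right)} = 27 - 3 n^{2}$ ($L{\left(n \right)} = - 3 \left(n n - 9\right) = - 3 \left(n^{2} - 9\right) = - 3 \left(-9 + n^{2}\right) = 27 - 3 n^{2}$)
$\left(\frac{23 - 23}{56 + 209} + L{\left(-19 \right)}\right)^{2} = \left(\frac{23 - 23}{56 + 209} + \left(27 - 3 \left(-19\right)^{2}\right)\right)^{2} = \left(\frac{0}{265} + \left(27 - 1083\right)\right)^{2} = \left(0 \cdot \frac{1}{265} + \left(27 - 1083\right)\right)^{2} = \left(0 - 1056\right)^{2} = \left(-1056\right)^{2} = 1115136$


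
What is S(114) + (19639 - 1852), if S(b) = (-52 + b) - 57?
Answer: 17792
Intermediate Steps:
S(b) = -109 + b
S(114) + (19639 - 1852) = (-109 + 114) + (19639 - 1852) = 5 + 17787 = 17792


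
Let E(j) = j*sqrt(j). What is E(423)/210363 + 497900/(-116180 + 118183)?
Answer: 497900/2003 + 423*sqrt(47)/70121 ≈ 248.62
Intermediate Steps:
E(j) = j**(3/2)
E(423)/210363 + 497900/(-116180 + 118183) = 423**(3/2)/210363 + 497900/(-116180 + 118183) = (1269*sqrt(47))*(1/210363) + 497900/2003 = 423*sqrt(47)/70121 + 497900*(1/2003) = 423*sqrt(47)/70121 + 497900/2003 = 497900/2003 + 423*sqrt(47)/70121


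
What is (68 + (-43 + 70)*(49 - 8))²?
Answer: 1380625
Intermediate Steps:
(68 + (-43 + 70)*(49 - 8))² = (68 + 27*41)² = (68 + 1107)² = 1175² = 1380625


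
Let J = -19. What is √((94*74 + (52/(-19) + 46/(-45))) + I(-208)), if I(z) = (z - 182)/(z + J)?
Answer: 2*√7276349795395/64695 ≈ 83.390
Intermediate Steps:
I(z) = (-182 + z)/(-19 + z) (I(z) = (z - 182)/(z - 19) = (-182 + z)/(-19 + z))
√((94*74 + (52/(-19) + 46/(-45))) + I(-208)) = √((94*74 + (52/(-19) + 46/(-45))) + (-182 - 208)/(-19 - 208)) = √((6956 + (52*(-1/19) + 46*(-1/45))) - 390/(-227)) = √((6956 + (-52/19 - 46/45)) - 1/227*(-390)) = √((6956 - 3214/855) + 390/227) = √(5944166/855 + 390/227) = √(1349659132/194085) = 2*√7276349795395/64695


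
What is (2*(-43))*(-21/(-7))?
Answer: -258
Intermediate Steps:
(2*(-43))*(-21/(-7)) = -(-1806)*(-1)/7 = -86*3 = -258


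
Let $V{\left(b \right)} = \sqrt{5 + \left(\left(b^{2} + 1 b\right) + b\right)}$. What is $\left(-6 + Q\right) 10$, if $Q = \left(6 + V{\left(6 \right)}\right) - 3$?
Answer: $-30 + 10 \sqrt{53} \approx 42.801$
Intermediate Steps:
$V{\left(b \right)} = \sqrt{5 + b^{2} + 2 b}$ ($V{\left(b \right)} = \sqrt{5 + \left(\left(b^{2} + b\right) + b\right)} = \sqrt{5 + \left(\left(b + b^{2}\right) + b\right)} = \sqrt{5 + \left(b^{2} + 2 b\right)} = \sqrt{5 + b^{2} + 2 b}$)
$Q = 3 + \sqrt{53}$ ($Q = \left(6 + \sqrt{5 + 6^{2} + 2 \cdot 6}\right) - 3 = \left(6 + \sqrt{5 + 36 + 12}\right) - 3 = \left(6 + \sqrt{53}\right) - 3 = 3 + \sqrt{53} \approx 10.28$)
$\left(-6 + Q\right) 10 = \left(-6 + \left(3 + \sqrt{53}\right)\right) 10 = \left(-3 + \sqrt{53}\right) 10 = -30 + 10 \sqrt{53}$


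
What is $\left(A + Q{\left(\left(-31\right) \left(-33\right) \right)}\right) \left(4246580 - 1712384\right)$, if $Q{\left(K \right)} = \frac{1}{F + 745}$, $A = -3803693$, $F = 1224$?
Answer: $- \frac{18979788757961136}{1969} \approx -9.6393 \cdot 10^{12}$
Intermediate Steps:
$Q{\left(K \right)} = \frac{1}{1969}$ ($Q{\left(K \right)} = \frac{1}{1224 + 745} = \frac{1}{1969}$)
$\left(A + Q{\left(\left(-31\right) \left(-33\right) \right)}\right) \left(4246580 - 1712384\right) = \left(-3803693 + \frac{1}{1969}\right) \left(4246580 - 1712384\right) = \left(- \frac{7489471516}{1969}\right) 2534196 = - \frac{18979788757961136}{1969}$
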